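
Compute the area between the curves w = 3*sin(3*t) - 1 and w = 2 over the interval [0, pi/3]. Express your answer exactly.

-2 + pi

On [0, pi/3], (3*sin(3*t) - 1) - (2) = 3*sin(3*t) - 3 is ≤ 0 throughout, so the area is a single integral of |3*sin(3*t) - 3|.
∫[0,pi/3] (3*sin(3*t) - 3) dt = 2 - pi; the area of that piece is -2 + pi.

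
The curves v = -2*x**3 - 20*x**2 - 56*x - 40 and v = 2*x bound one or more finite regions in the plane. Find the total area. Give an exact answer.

71/3

Set the curves equal: -2*x**3 - 20*x**2 - 56*x - 40 = 2*x, so -2*x**3 - 20*x**2 - 58*x - 40 = 0, which factors as -2*(x + 1)*(x + 4)*(x + 5) = 0. The curves meet at x = -5, -4, -1.
On [-5, -4], v = 2*x is on top; that piece has area ∫[-5,-4] (-(-2*x**3 - 20*x**2 - 58*x - 40)) dx = 7/6.
On [-4, -1], v = -2*x**3 - 20*x**2 - 56*x - 40 is on top; that piece has area ∫[-4,-1] (-2*x**3 - 20*x**2 - 58*x - 40) dx = 45/2.
Total enclosed area = 7/6 + 45/2 = 71/3.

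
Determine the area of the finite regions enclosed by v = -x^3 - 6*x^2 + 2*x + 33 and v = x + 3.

Set the curves equal: -x^3 - 6*x^2 + 2*x + 33 = x + 3, so -x^3 - 6*x^2 + x + 30 = 0, which factors as -(x - 2)*(x + 3)*(x + 5) = 0. The curves meet at x = -5, -3, 2.
On [-5, -3], v = x + 3 is on top; that piece has area ∫[-5,-3] (-(-x^3 - 6*x^2 + x + 30)) dx = 8.
On [-3, 2], v = -x^3 - 6*x^2 + 2*x + 33 is on top; that piece has area ∫[-3,2] (-x^3 - 6*x^2 + x + 30) dx = 375/4.
Total enclosed area = 8 + 375/4 = 407/4.

407/4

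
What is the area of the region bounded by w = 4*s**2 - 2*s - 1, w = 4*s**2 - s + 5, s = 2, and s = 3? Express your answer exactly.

17/2

On [2, 3], (4*s**2 - 2*s - 1) - (4*s**2 - s + 5) = -s - 6 is ≤ 0 throughout, so the area is a single integral of |-s - 6|.
∫[2,3] (-s - 6) ds = -17/2; the area of that piece is 17/2.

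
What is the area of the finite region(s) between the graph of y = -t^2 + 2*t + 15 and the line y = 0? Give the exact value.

256/3

The curve meets the t-axis where -t^2 + 2*t + 15 = 0, i.e. -(t - 5)*(t + 3) = 0, at t = -3, 5.
On [-3, 5] the curve lies above the axis; ∫[-3,5] (-t^2 + 2*t + 15) dt = 256/3, giving area 256/3.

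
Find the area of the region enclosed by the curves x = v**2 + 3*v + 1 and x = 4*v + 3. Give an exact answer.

9/2

Both boundary curves give x as a function of v, so integrate with respect to v. Setting them equal: v**2 - v - 2 = 0, i.e. (v - 2)*(v + 1) = 0, so they meet at v = -1, 2.
For v in [-1, 2], x = v**2 + 3*v + 1 is on the left; area = ∫[-1,2] (-(v**2 - v - 2)) dv = 9/2.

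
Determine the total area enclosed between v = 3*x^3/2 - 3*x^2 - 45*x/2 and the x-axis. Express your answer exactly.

The curve meets the x-axis where 3*x^3/2 - 3*x^2 - 45*x/2 = 0, i.e. 3*x*(x - 5)*(x + 3)/2 = 0, at x = -3, 0, 5.
On [-3, 0] the curve lies above the axis; ∫[-3,0] (3*x^3/2 - 3*x^2 - 45*x/2) dx = 351/8, giving area 351/8.
On [0, 5] the curve lies below the axis; ∫[0,5] (3*x^3/2 - 3*x^2 - 45*x/2) dx = -1375/8, giving area 1375/8.
Total area = 351/8 + 1375/8 = 863/4.

863/4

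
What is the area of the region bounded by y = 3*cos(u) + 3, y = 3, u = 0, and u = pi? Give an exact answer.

6

The difference (3*cos(u) + 3) - (3) = 3*cos(u) changes sign at u = pi/2 inside [0, pi], so split the integral there.
∫[0,pi/2] (3*cos(u)) du = 3.
∫[pi/2,pi] (3*cos(u)) du = -3; the area of that piece is 3.
Total area = 3 + 3 = 6.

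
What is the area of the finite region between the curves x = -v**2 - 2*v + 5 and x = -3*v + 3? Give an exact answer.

9/2

Both boundary curves give x as a function of v, so integrate with respect to v. Setting them equal: -v**2 + v + 2 = 0, i.e. -(v - 2)*(v + 1) = 0, so they meet at v = -1, 2.
For v in [-1, 2], x = -v**2 - 2*v + 5 is on the right; area = ∫[-1,2] (-v**2 + v + 2) dv = 9/2.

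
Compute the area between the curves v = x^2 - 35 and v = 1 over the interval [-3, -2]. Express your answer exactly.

89/3

On [-3, -2], (x^2 - 35) - (1) = x^2 - 36 is ≤ 0 throughout, so the area is a single integral of |x^2 - 36|.
∫[-3,-2] (x^2 - 36) dx = -89/3; the area of that piece is 89/3.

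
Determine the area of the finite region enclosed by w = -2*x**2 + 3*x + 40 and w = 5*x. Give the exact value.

Set the curves equal: -2*x**2 + 3*x + 40 = 5*x, so -2*x**2 - 2*x + 40 = 0, which factors as -2*(x - 4)*(x + 5) = 0. The curves meet at x = -5, 4.
On [-5, 4], w = -2*x**2 + 3*x + 40 is on top; that piece has area ∫[-5,4] (-2*x**2 - 2*x + 40) dx = 243.

243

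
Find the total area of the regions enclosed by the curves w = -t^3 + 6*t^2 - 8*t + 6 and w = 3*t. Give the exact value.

Set the curves equal: -t^3 + 6*t^2 - 8*t + 6 = 3*t, so -t^3 + 6*t^2 - 11*t + 6 = 0, which factors as -(t - 3)*(t - 2)*(t - 1) = 0. The curves meet at t = 1, 2, 3.
On [1, 2], w = 3*t is on top; that piece has area ∫[1,2] (-(-t^3 + 6*t^2 - 11*t + 6)) dt = 1/4.
On [2, 3], w = -t^3 + 6*t^2 - 8*t + 6 is on top; that piece has area ∫[2,3] (-t^3 + 6*t^2 - 11*t + 6) dt = 1/4.
Total enclosed area = 1/4 + 1/4 = 1/2.

1/2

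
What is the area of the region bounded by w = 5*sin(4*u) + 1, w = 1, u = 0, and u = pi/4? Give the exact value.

On [0, pi/4], (5*sin(4*u) + 1) - (1) = 5*sin(4*u) is ≥ 0 throughout, so the area is a single integral of |5*sin(4*u)|.
∫[0,pi/4] (5*sin(4*u)) du = 5/2.

5/2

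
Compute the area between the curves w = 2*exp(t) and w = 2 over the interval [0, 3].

On [0, 3], (2*exp(t)) - (2) = 2*exp(t) - 2 is ≥ 0 throughout, so the area is a single integral of |2*exp(t) - 2|.
∫[0,3] (2*exp(t) - 2) dt = -8 + 2*exp(3).

-8 + 2*exp(3)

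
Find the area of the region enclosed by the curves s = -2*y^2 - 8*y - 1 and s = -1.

Both boundary curves give s as a function of y, so integrate with respect to y. Setting them equal: -2*y^2 - 8*y = 0, i.e. -2*y*(y + 4) = 0, so they meet at y = -4, 0.
For y in [-4, 0], s = -2*y^2 - 8*y - 1 is on the right; area = ∫[-4,0] (-2*y^2 - 8*y) dy = 64/3.

64/3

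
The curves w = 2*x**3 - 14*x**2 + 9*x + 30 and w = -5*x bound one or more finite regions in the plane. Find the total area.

Set the curves equal: 2*x**3 - 14*x**2 + 9*x + 30 = -5*x, so 2*x**3 - 14*x**2 + 14*x + 30 = 0, which factors as 2*(x - 5)*(x - 3)*(x + 1) = 0. The curves meet at x = -1, 3, 5.
On [-1, 3], w = 2*x**3 - 14*x**2 + 9*x + 30 is on top; that piece has area ∫[-1,3] (2*x**3 - 14*x**2 + 14*x + 30) dx = 256/3.
On [3, 5], w = -5*x is on top; that piece has area ∫[3,5] (-(2*x**3 - 14*x**2 + 14*x + 30)) dx = 40/3.
Total enclosed area = 256/3 + 40/3 = 296/3.

296/3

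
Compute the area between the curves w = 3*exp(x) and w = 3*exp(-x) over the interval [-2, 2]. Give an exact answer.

-12 + 6*exp(-2) + 6*exp(2)

The difference (3*exp(x)) - (3*exp(-x)) = 3*exp(x) - 3*exp(-x) changes sign at x = 0 inside [-2, 2], so split the integral there.
∫[-2,0] (3*exp(x) - 3*exp(-x)) dx = -3*exp(2) - 3*exp(-2) + 6; the area of that piece is -6 + 3*exp(-2) + 3*exp(2).
∫[0,2] (3*exp(x) - 3*exp(-x)) dx = -6 + 3*exp(-2) + 3*exp(2).
Total area = (-6 + 3*exp(-2) + 3*exp(2)) + (-6 + 3*exp(-2) + 3*exp(2)) = -12 + 6*exp(-2) + 6*exp(2).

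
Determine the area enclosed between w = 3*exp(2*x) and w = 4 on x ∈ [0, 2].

-21/2 - 4*log(3) + 8*log(2) + 3*exp(4)/2

The difference (3*exp(2*x)) - (4) = 3*exp(2*x) - 4 changes sign at x = -log(3)/2 + log(2) inside [0, 2], so split the integral there.
∫[0,-log(3)/2 + log(2)] (3*exp(2*x) - 4) dx = log(9/16) + 1/2; the area of that piece is -1/2 + log(16/9).
∫[-log(3)/2 + log(2),2] (3*exp(2*x) - 4) dx = -10 - 2*log(3) + 4*log(2) + 3*exp(4)/2.
Total area = (-1/2 + log(16/9)) + (-10 - 2*log(3) + 4*log(2) + 3*exp(4)/2) = -21/2 - 4*log(3) + 8*log(2) + 3*exp(4)/2.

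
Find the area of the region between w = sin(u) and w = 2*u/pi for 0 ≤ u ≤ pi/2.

1 - pi/4

On [0, pi/2], (sin(u)) - (2*u/pi) = -2*u/pi + sin(u) is ≥ 0 throughout, so the area is a single integral of |-2*u/pi + sin(u)|.
∫[0,pi/2] (-2*u/pi + sin(u)) du = 1 - pi/4.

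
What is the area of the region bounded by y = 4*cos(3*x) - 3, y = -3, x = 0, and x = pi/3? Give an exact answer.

The difference (4*cos(3*x) - 3) - (-3) = 4*cos(3*x) changes sign at x = pi/6 inside [0, pi/3], so split the integral there.
∫[0,pi/6] (4*cos(3*x)) dx = 4/3.
∫[pi/6,pi/3] (4*cos(3*x)) dx = -4/3; the area of that piece is 4/3.
Total area = 4/3 + 4/3 = 8/3.

8/3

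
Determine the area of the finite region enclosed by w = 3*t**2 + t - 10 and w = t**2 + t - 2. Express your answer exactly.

Set the curves equal: 3*t**2 + t - 10 = t**2 + t - 2, so 2*t**2 - 8 = 0, which factors as 2*(t - 2)*(t + 2) = 0. The curves meet at t = -2, 2.
On [-2, 2], w = t**2 + t - 2 is on top; that piece has area ∫[-2,2] (-(2*t**2 - 8)) dt = 64/3.

64/3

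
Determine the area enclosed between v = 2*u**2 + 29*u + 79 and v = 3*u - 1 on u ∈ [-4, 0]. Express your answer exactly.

464/3

On [-4, 0], (2*u**2 + 29*u + 79) - (3*u - 1) = 2*u**2 + 26*u + 80 is ≥ 0 throughout, so the area is a single integral of |2*u**2 + 26*u + 80|.
∫[-4,0] (2*u**2 + 26*u + 80) du = 464/3.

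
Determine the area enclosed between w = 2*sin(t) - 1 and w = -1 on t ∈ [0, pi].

On [0, pi], (2*sin(t) - 1) - (-1) = 2*sin(t) is ≥ 0 throughout, so the area is a single integral of |2*sin(t)|.
∫[0,pi] (2*sin(t)) dt = 4.

4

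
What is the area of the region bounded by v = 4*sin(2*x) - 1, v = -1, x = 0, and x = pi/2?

4

On [0, pi/2], (4*sin(2*x) - 1) - (-1) = 4*sin(2*x) is ≥ 0 throughout, so the area is a single integral of |4*sin(2*x)|.
∫[0,pi/2] (4*sin(2*x)) dx = 4.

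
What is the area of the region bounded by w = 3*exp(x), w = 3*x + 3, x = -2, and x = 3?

-45/2 - 3*exp(-2) + 3*exp(3)

On [-2, 3], (3*exp(x)) - (3*x + 3) = -3*x + 3*exp(x) - 3 is ≥ 0 throughout, so the area is a single integral of |-3*x + 3*exp(x) - 3|.
∫[-2,3] (-3*x + 3*exp(x) - 3) dx = -45/2 - 3*exp(-2) + 3*exp(3).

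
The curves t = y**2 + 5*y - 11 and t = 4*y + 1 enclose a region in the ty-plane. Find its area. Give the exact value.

Both boundary curves give t as a function of y, so integrate with respect to y. Setting them equal: y**2 + y - 12 = 0, i.e. (y - 3)*(y + 4) = 0, so they meet at y = -4, 3.
For y in [-4, 3], t = y**2 + 5*y - 11 is on the left; area = ∫[-4,3] (-(y**2 + y - 12)) dy = 343/6.

343/6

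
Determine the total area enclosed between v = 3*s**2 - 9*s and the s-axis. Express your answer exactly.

The curve meets the s-axis where 3*s**2 - 9*s = 0, i.e. 3*s*(s - 3) = 0, at s = 0, 3.
On [0, 3] the curve lies below the axis; ∫[0,3] (3*s**2 - 9*s) ds = -27/2, giving area 27/2.

27/2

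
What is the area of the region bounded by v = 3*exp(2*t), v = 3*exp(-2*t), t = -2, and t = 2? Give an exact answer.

-6 + 3*exp(-4) + 3*exp(4)

The difference (3*exp(2*t)) - (3*exp(-2*t)) = 3*exp(2*t) - 3*exp(-2*t) changes sign at t = 0 inside [-2, 2], so split the integral there.
∫[-2,0] (3*exp(2*t) - 3*exp(-2*t)) dt = -3*exp(4)/2 - 3*exp(-4)/2 + 3; the area of that piece is -3 + 3*exp(-4)/2 + 3*exp(4)/2.
∫[0,2] (3*exp(2*t) - 3*exp(-2*t)) dt = -3 + 3*exp(-4)/2 + 3*exp(4)/2.
Total area = (-3 + 3*exp(-4)/2 + 3*exp(4)/2) + (-3 + 3*exp(-4)/2 + 3*exp(4)/2) = -6 + 3*exp(-4) + 3*exp(4).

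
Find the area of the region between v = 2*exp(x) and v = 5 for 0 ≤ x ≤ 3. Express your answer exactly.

The difference (2*exp(x)) - (5) = 2*exp(x) - 5 changes sign at x = log(5/2) inside [0, 3], so split the integral there.
∫[0,log(5/2)] (2*exp(x) - 5) dx = log(32/3125) + 3; the area of that piece is -3 + log(3125/32).
∫[log(5/2),3] (2*exp(x) - 5) dx = -20 - 5*log(2) + 5*log(5) + 2*exp(3).
Total area = (-3 + log(3125/32)) + (-20 - 5*log(2) + 5*log(5) + 2*exp(3)) = -23 - 10*log(2) + 10*log(5) + 2*exp(3).

-23 - 10*log(2) + 10*log(5) + 2*exp(3)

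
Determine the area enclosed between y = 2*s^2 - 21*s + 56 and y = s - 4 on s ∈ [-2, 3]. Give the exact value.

On [-2, 3], (2*s^2 - 21*s + 56) - (s - 4) = 2*s^2 - 22*s + 60 is ≥ 0 throughout, so the area is a single integral of |2*s^2 - 22*s + 60|.
∫[-2,3] (2*s^2 - 22*s + 60) ds = 805/3.

805/3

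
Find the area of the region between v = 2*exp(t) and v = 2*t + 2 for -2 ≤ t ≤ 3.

-15 - 2*exp(-2) + 2*exp(3)

On [-2, 3], (2*exp(t)) - (2*t + 2) = -2*t + 2*exp(t) - 2 is ≥ 0 throughout, so the area is a single integral of |-2*t + 2*exp(t) - 2|.
∫[-2,3] (-2*t + 2*exp(t) - 2) dt = -15 - 2*exp(-2) + 2*exp(3).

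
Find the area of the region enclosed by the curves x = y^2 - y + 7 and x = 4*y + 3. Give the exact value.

9/2

Both boundary curves give x as a function of y, so integrate with respect to y. Setting them equal: y^2 - 5*y + 4 = 0, i.e. (y - 4)*(y - 1) = 0, so they meet at y = 1, 4.
For y in [1, 4], x = y^2 - y + 7 is on the left; area = ∫[1,4] (-(y^2 - 5*y + 4)) dy = 9/2.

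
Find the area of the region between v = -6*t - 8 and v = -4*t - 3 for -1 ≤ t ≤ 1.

On [-1, 1], (-6*t - 8) - (-4*t - 3) = -2*t - 5 is ≤ 0 throughout, so the area is a single integral of |-2*t - 5|.
∫[-1,1] (-2*t - 5) dt = -10; the area of that piece is 10.

10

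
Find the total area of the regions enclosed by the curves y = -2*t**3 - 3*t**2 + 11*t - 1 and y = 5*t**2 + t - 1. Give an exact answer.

443/3

Set the curves equal: -2*t**3 - 3*t**2 + 11*t - 1 = 5*t**2 + t - 1, so -2*t**3 - 8*t**2 + 10*t = 0, which factors as -2*t*(t - 1)*(t + 5) = 0. The curves meet at t = -5, 0, 1.
On [-5, 0], y = 5*t**2 + t - 1 is on top; that piece has area ∫[-5,0] (-(-2*t**3 - 8*t**2 + 10*t)) dt = 875/6.
On [0, 1], y = -2*t**3 - 3*t**2 + 11*t - 1 is on top; that piece has area ∫[0,1] (-2*t**3 - 8*t**2 + 10*t) dt = 11/6.
Total enclosed area = 875/6 + 11/6 = 443/3.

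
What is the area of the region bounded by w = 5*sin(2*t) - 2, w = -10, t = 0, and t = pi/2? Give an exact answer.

5 + 4*pi

On [0, pi/2], (5*sin(2*t) - 2) - (-10) = 5*sin(2*t) + 8 is ≥ 0 throughout, so the area is a single integral of |5*sin(2*t) + 8|.
∫[0,pi/2] (5*sin(2*t) + 8) dt = 5 + 4*pi.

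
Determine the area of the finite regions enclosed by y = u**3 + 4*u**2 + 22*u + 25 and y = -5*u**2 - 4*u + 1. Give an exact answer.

Set the curves equal: u**3 + 4*u**2 + 22*u + 25 = -5*u**2 - 4*u + 1, so u**3 + 9*u**2 + 26*u + 24 = 0, which factors as (u + 2)*(u + 3)*(u + 4) = 0. The curves meet at u = -4, -3, -2.
On [-4, -3], y = u**3 + 4*u**2 + 22*u + 25 is on top; that piece has area ∫[-4,-3] (u**3 + 9*u**2 + 26*u + 24) du = 1/4.
On [-3, -2], y = -5*u**2 - 4*u + 1 is on top; that piece has area ∫[-3,-2] (-(u**3 + 9*u**2 + 26*u + 24)) du = 1/4.
Total enclosed area = 1/4 + 1/4 = 1/2.

1/2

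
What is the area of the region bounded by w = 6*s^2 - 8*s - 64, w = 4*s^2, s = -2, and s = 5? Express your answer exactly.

On [-2, 5], (6*s^2 - 8*s - 64) - (4*s^2) = 2*s^2 - 8*s - 64 is ≤ 0 throughout, so the area is a single integral of |2*s^2 - 8*s - 64|.
∫[-2,5] (2*s^2 - 8*s - 64) ds = -1330/3; the area of that piece is 1330/3.

1330/3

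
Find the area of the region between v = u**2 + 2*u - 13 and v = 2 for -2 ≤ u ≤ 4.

188/3

The difference (u**2 + 2*u - 13) - (2) = u**2 + 2*u - 15 changes sign at u = 3 inside [-2, 4], so split the integral there.
∫[-2,3] (u**2 + 2*u - 15) du = -175/3; the area of that piece is 175/3.
∫[3,4] (u**2 + 2*u - 15) du = 13/3.
Total area = 175/3 + 13/3 = 188/3.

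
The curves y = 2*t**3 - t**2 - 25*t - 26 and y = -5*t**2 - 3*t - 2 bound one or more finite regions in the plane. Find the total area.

Set the curves equal: 2*t**3 - t**2 - 25*t - 26 = -5*t**2 - 3*t - 2, so 2*t**3 + 4*t**2 - 22*t - 24 = 0, which factors as 2*(t - 3)*(t + 1)*(t + 4) = 0. The curves meet at t = -4, -1, 3.
On [-4, -1], y = 2*t**3 - t**2 - 25*t - 26 is on top; that piece has area ∫[-4,-1] (2*t**3 + 4*t**2 - 22*t - 24) dt = 99/2.
On [-1, 3], y = -5*t**2 - 3*t - 2 is on top; that piece has area ∫[-1,3] (-(2*t**3 + 4*t**2 - 22*t - 24)) dt = 320/3.
Total enclosed area = 99/2 + 320/3 = 937/6.

937/6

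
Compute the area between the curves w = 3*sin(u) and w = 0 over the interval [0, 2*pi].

The difference (3*sin(u)) - (0) = 3*sin(u) changes sign at u = pi inside [0, 2*pi], so split the integral there.
∫[0,pi] (3*sin(u)) du = 6.
∫[pi,2*pi] (3*sin(u)) du = -6; the area of that piece is 6.
Total area = 6 + 6 = 12.

12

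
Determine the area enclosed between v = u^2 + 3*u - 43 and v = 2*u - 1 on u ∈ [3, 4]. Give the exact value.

157/6

On [3, 4], (u^2 + 3*u - 43) - (2*u - 1) = u^2 + u - 42 is ≤ 0 throughout, so the area is a single integral of |u^2 + u - 42|.
∫[3,4] (u^2 + u - 42) du = -157/6; the area of that piece is 157/6.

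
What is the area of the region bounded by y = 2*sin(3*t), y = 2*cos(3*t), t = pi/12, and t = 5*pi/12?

On [pi/12, 5*pi/12], (2*sin(3*t)) - (2*cos(3*t)) = 2*sin(3*t) - 2*cos(3*t) is ≥ 0 throughout, so the area is a single integral of |2*sin(3*t) - 2*cos(3*t)|.
∫[pi/12,5*pi/12] (2*sin(3*t) - 2*cos(3*t)) dt = 4*sqrt(2)/3.

4*sqrt(2)/3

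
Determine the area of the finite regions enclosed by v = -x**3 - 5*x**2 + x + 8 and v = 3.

Set the curves equal: -x**3 - 5*x**2 + x + 8 = 3, so -x**3 - 5*x**2 + x + 5 = 0, which factors as -(x - 1)*(x + 1)*(x + 5) = 0. The curves meet at x = -5, -1, 1.
On [-5, -1], v = 3 is on top; that piece has area ∫[-5,-1] (-(-x**3 - 5*x**2 + x + 5)) dx = 128/3.
On [-1, 1], v = -x**3 - 5*x**2 + x + 8 is on top; that piece has area ∫[-1,1] (-x**3 - 5*x**2 + x + 5) dx = 20/3.
Total enclosed area = 128/3 + 20/3 = 148/3.

148/3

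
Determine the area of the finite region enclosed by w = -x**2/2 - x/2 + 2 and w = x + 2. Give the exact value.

Set the curves equal: -x**2/2 - x/2 + 2 = x + 2, so -x**2/2 - 3*x/2 = 0, which factors as -x*(x + 3)/2 = 0. The curves meet at x = -3, 0.
On [-3, 0], w = -x**2/2 - x/2 + 2 is on top; that piece has area ∫[-3,0] (-x**2/2 - 3*x/2) dx = 9/4.

9/4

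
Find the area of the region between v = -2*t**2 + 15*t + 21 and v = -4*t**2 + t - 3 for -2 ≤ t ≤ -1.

23/3

On [-2, -1], (-2*t**2 + 15*t + 21) - (-4*t**2 + t - 3) = 2*t**2 + 14*t + 24 is ≥ 0 throughout, so the area is a single integral of |2*t**2 + 14*t + 24|.
∫[-2,-1] (2*t**2 + 14*t + 24) dt = 23/3.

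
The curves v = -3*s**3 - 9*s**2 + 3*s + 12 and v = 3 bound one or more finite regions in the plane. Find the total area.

Set the curves equal: -3*s**3 - 9*s**2 + 3*s + 12 = 3, so -3*s**3 - 9*s**2 + 3*s + 9 = 0, which factors as -3*(s - 1)*(s + 1)*(s + 3) = 0. The curves meet at s = -3, -1, 1.
On [-3, -1], v = 3 is on top; that piece has area ∫[-3,-1] (-(-3*s**3 - 9*s**2 + 3*s + 9)) ds = 12.
On [-1, 1], v = -3*s**3 - 9*s**2 + 3*s + 12 is on top; that piece has area ∫[-1,1] (-3*s**3 - 9*s**2 + 3*s + 9) ds = 12.
Total enclosed area = 12 + 12 = 24.

24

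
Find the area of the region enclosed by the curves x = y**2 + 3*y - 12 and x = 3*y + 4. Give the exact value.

Both boundary curves give x as a function of y, so integrate with respect to y. Setting them equal: y**2 - 16 = 0, i.e. (y - 4)*(y + 4) = 0, so they meet at y = -4, 4.
For y in [-4, 4], x = y**2 + 3*y - 12 is on the left; area = ∫[-4,4] (-(y**2 - 16)) dy = 256/3.

256/3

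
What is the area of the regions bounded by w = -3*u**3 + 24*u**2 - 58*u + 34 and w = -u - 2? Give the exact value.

37/4

Set the curves equal: -3*u**3 + 24*u**2 - 58*u + 34 = -u - 2, so -3*u**3 + 24*u**2 - 57*u + 36 = 0, which factors as -3*(u - 4)*(u - 3)*(u - 1) = 0. The curves meet at u = 1, 3, 4.
On [1, 3], w = -u - 2 is on top; that piece has area ∫[1,3] (-(-3*u**3 + 24*u**2 - 57*u + 36)) du = 8.
On [3, 4], w = -3*u**3 + 24*u**2 - 58*u + 34 is on top; that piece has area ∫[3,4] (-3*u**3 + 24*u**2 - 57*u + 36) du = 5/4.
Total enclosed area = 8 + 5/4 = 37/4.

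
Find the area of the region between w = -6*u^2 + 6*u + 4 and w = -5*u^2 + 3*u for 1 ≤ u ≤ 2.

On [1, 2], (-6*u^2 + 6*u + 4) - (-5*u^2 + 3*u) = -u^2 + 3*u + 4 is ≥ 0 throughout, so the area is a single integral of |-u^2 + 3*u + 4|.
∫[1,2] (-u^2 + 3*u + 4) du = 37/6.

37/6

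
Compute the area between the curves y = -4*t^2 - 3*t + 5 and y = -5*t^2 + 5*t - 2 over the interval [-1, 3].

The difference (-4*t^2 - 3*t + 5) - (-5*t^2 + 5*t - 2) = t^2 - 8*t + 7 changes sign at t = 1 inside [-1, 3], so split the integral there.
∫[-1,1] (t^2 - 8*t + 7) dt = 44/3.
∫[1,3] (t^2 - 8*t + 7) dt = -28/3; the area of that piece is 28/3.
Total area = 44/3 + 28/3 = 24.

24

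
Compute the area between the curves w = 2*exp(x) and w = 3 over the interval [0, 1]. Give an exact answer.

The difference (2*exp(x)) - (3) = 2*exp(x) - 3 changes sign at x = log(3/2) inside [0, 1], so split the integral there.
∫[0,log(3/2)] (2*exp(x) - 3) dx = log(8/27) + 1; the area of that piece is -1 + log(27/8).
∫[log(3/2),1] (2*exp(x) - 3) dx = -6 - 3*log(2) + 3*log(3) + 2*exp(1).
Total area = (-1 + log(27/8)) + (-6 - 3*log(2) + 3*log(3) + 2*exp(1)) = -7 - 6*log(2) + 2*exp(1) + 6*log(3).

-7 - 6*log(2) + 2*exp(1) + 6*log(3)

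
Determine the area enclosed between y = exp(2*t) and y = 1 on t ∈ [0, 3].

On [0, 3], (exp(2*t)) - (1) = exp(2*t) - 1 is ≥ 0 throughout, so the area is a single integral of |exp(2*t) - 1|.
∫[0,3] (exp(2*t) - 1) dt = -7/2 + exp(6)/2.

-7/2 + exp(6)/2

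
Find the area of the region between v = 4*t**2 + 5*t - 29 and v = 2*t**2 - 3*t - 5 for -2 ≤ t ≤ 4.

368/3

The difference (4*t**2 + 5*t - 29) - (2*t**2 - 3*t - 5) = 2*t**2 + 8*t - 24 changes sign at t = 2 inside [-2, 4], so split the integral there.
∫[-2,2] (2*t**2 + 8*t - 24) dt = -256/3; the area of that piece is 256/3.
∫[2,4] (2*t**2 + 8*t - 24) dt = 112/3.
Total area = 256/3 + 112/3 = 368/3.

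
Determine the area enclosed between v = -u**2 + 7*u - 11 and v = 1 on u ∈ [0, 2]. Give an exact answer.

On [0, 2], (-u**2 + 7*u - 11) - (1) = -u**2 + 7*u - 12 is ≤ 0 throughout, so the area is a single integral of |-u**2 + 7*u - 12|.
∫[0,2] (-u**2 + 7*u - 12) du = -38/3; the area of that piece is 38/3.

38/3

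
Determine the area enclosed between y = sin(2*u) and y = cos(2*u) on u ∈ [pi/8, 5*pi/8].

sqrt(2)

On [pi/8, 5*pi/8], (sin(2*u)) - (cos(2*u)) = sin(2*u) - cos(2*u) is ≥ 0 throughout, so the area is a single integral of |sin(2*u) - cos(2*u)|.
∫[pi/8,5*pi/8] (sin(2*u) - cos(2*u)) du = sqrt(2).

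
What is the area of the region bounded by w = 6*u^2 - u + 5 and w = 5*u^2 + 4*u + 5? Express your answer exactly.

Set the curves equal: 6*u^2 - u + 5 = 5*u^2 + 4*u + 5, so u^2 - 5*u = 0, which factors as u*(u - 5) = 0. The curves meet at u = 0, 5.
On [0, 5], w = 5*u^2 + 4*u + 5 is on top; that piece has area ∫[0,5] (-(u^2 - 5*u)) du = 125/6.

125/6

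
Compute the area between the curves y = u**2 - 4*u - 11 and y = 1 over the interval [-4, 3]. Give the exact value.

The difference (u**2 - 4*u - 11) - (1) = u**2 - 4*u - 12 changes sign at u = -2 inside [-4, 3], so split the integral there.
∫[-4,-2] (u**2 - 4*u - 12) du = 56/3.
∫[-2,3] (u**2 - 4*u - 12) du = -175/3; the area of that piece is 175/3.
Total area = 56/3 + 175/3 = 77.

77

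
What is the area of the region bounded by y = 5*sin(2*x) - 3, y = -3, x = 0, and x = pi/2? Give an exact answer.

On [0, pi/2], (5*sin(2*x) - 3) - (-3) = 5*sin(2*x) is ≥ 0 throughout, so the area is a single integral of |5*sin(2*x)|.
∫[0,pi/2] (5*sin(2*x)) dx = 5.

5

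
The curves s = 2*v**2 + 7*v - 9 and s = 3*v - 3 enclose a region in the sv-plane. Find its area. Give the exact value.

Both boundary curves give s as a function of v, so integrate with respect to v. Setting them equal: 2*v**2 + 4*v - 6 = 0, i.e. 2*(v - 1)*(v + 3) = 0, so they meet at v = -3, 1.
For v in [-3, 1], s = 2*v**2 + 7*v - 9 is on the left; area = ∫[-3,1] (-(2*v**2 + 4*v - 6)) dv = 64/3.

64/3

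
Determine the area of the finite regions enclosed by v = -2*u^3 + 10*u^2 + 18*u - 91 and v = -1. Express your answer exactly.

Set the curves equal: -2*u^3 + 10*u^2 + 18*u - 91 = -1, so -2*u^3 + 10*u^2 + 18*u - 90 = 0, which factors as -2*(u - 5)*(u - 3)*(u + 3) = 0. The curves meet at u = -3, 3, 5.
On [-3, 3], v = -1 is on top; that piece has area ∫[-3,3] (-(-2*u^3 + 10*u^2 + 18*u - 90)) du = 360.
On [3, 5], v = -2*u^3 + 10*u^2 + 18*u - 91 is on top; that piece has area ∫[3,5] (-2*u^3 + 10*u^2 + 18*u - 90) du = 56/3.
Total enclosed area = 360 + 56/3 = 1136/3.

1136/3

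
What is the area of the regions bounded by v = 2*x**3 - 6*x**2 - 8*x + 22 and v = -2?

131/2

Set the curves equal: 2*x**3 - 6*x**2 - 8*x + 22 = -2, so 2*x**3 - 6*x**2 - 8*x + 24 = 0, which factors as 2*(x - 3)*(x - 2)*(x + 2) = 0. The curves meet at x = -2, 2, 3.
On [-2, 2], v = 2*x**3 - 6*x**2 - 8*x + 22 is on top; that piece has area ∫[-2,2] (2*x**3 - 6*x**2 - 8*x + 24) dx = 64.
On [2, 3], v = -2 is on top; that piece has area ∫[2,3] (-(2*x**3 - 6*x**2 - 8*x + 24)) dx = 3/2.
Total enclosed area = 64 + 3/2 = 131/2.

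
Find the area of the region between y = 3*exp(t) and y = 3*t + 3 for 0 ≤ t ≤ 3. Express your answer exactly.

On [0, 3], (3*exp(t)) - (3*t + 3) = -3*t + 3*exp(t) - 3 is ≥ 0 throughout, so the area is a single integral of |-3*t + 3*exp(t) - 3|.
∫[0,3] (-3*t + 3*exp(t) - 3) dt = -51/2 + 3*exp(3).

-51/2 + 3*exp(3)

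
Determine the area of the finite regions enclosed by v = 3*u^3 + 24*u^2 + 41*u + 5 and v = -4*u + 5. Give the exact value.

253/4

Set the curves equal: 3*u^3 + 24*u^2 + 41*u + 5 = -4*u + 5, so 3*u^3 + 24*u^2 + 45*u = 0, which factors as 3*u*(u + 3)*(u + 5) = 0. The curves meet at u = -5, -3, 0.
On [-5, -3], v = 3*u^3 + 24*u^2 + 41*u + 5 is on top; that piece has area ∫[-5,-3] (3*u^3 + 24*u^2 + 45*u) du = 16.
On [-3, 0], v = -4*u + 5 is on top; that piece has area ∫[-3,0] (-(3*u^3 + 24*u^2 + 45*u)) du = 189/4.
Total enclosed area = 16 + 189/4 = 253/4.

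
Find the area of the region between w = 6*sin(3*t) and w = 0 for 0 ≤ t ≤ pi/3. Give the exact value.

On [0, pi/3], (6*sin(3*t)) - (0) = 6*sin(3*t) is ≥ 0 throughout, so the area is a single integral of |6*sin(3*t)|.
∫[0,pi/3] (6*sin(3*t)) dt = 4.

4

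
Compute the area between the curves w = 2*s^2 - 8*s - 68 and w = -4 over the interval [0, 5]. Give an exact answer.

On [0, 5], (2*s^2 - 8*s - 68) - (-4) = 2*s^2 - 8*s - 64 is ≤ 0 throughout, so the area is a single integral of |2*s^2 - 8*s - 64|.
∫[0,5] (2*s^2 - 8*s - 64) ds = -1010/3; the area of that piece is 1010/3.

1010/3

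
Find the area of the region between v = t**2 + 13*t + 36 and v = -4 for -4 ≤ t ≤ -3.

On [-4, -3], (t**2 + 13*t + 36) - (-4) = t**2 + 13*t + 40 is ≥ 0 throughout, so the area is a single integral of |t**2 + 13*t + 40|.
∫[-4,-3] (t**2 + 13*t + 40) dt = 41/6.

41/6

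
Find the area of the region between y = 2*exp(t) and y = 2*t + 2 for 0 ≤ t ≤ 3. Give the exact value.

On [0, 3], (2*exp(t)) - (2*t + 2) = -2*t + 2*exp(t) - 2 is ≥ 0 throughout, so the area is a single integral of |-2*t + 2*exp(t) - 2|.
∫[0,3] (-2*t + 2*exp(t) - 2) dt = -17 + 2*exp(3).

-17 + 2*exp(3)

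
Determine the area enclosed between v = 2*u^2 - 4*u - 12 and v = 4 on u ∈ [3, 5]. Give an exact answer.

The difference (2*u^2 - 4*u - 12) - (4) = 2*u^2 - 4*u - 16 changes sign at u = 4 inside [3, 5], so split the integral there.
∫[3,4] (2*u^2 - 4*u - 16) du = -16/3; the area of that piece is 16/3.
∫[4,5] (2*u^2 - 4*u - 16) du = 20/3.
Total area = 16/3 + 20/3 = 12.

12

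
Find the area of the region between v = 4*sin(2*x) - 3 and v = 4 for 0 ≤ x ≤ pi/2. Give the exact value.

On [0, pi/2], (4*sin(2*x) - 3) - (4) = 4*sin(2*x) - 7 is ≤ 0 throughout, so the area is a single integral of |4*sin(2*x) - 7|.
∫[0,pi/2] (4*sin(2*x) - 7) dx = 4 - 7*pi/2; the area of that piece is -4 + 7*pi/2.

-4 + 7*pi/2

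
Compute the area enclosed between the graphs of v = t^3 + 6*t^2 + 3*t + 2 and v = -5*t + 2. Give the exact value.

8

Set the curves equal: t^3 + 6*t^2 + 3*t + 2 = -5*t + 2, so t^3 + 6*t^2 + 8*t = 0, which factors as t*(t + 2)*(t + 4) = 0. The curves meet at t = -4, -2, 0.
On [-4, -2], v = t^3 + 6*t^2 + 3*t + 2 is on top; that piece has area ∫[-4,-2] (t^3 + 6*t^2 + 8*t) dt = 4.
On [-2, 0], v = -5*t + 2 is on top; that piece has area ∫[-2,0] (-(t^3 + 6*t^2 + 8*t)) dt = 4.
Total enclosed area = 4 + 4 = 8.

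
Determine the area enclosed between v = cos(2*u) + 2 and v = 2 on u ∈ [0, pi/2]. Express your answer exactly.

1

The difference (cos(2*u) + 2) - (2) = cos(2*u) changes sign at u = pi/4 inside [0, pi/2], so split the integral there.
∫[0,pi/4] (cos(2*u)) du = 1/2.
∫[pi/4,pi/2] (cos(2*u)) du = -1/2; the area of that piece is 1/2.
Total area = 1/2 + 1/2 = 1.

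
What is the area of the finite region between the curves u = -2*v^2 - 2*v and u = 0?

Both boundary curves give u as a function of v, so integrate with respect to v. Setting them equal: -2*v^2 - 2*v = 0, i.e. -2*v*(v + 1) = 0, so they meet at v = -1, 0.
For v in [-1, 0], u = -2*v^2 - 2*v is on the right; area = ∫[-1,0] (-2*v^2 - 2*v) dv = 1/3.

1/3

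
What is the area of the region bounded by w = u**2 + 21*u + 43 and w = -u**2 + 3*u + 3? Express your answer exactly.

Set the curves equal: u**2 + 21*u + 43 = -u**2 + 3*u + 3, so 2*u**2 + 18*u + 40 = 0, which factors as 2*(u + 4)*(u + 5) = 0. The curves meet at u = -5, -4.
On [-5, -4], w = -u**2 + 3*u + 3 is on top; that piece has area ∫[-5,-4] (-(2*u**2 + 18*u + 40)) du = 1/3.

1/3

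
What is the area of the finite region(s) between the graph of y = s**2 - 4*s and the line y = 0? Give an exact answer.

32/3

The curve meets the s-axis where s**2 - 4*s = 0, i.e. s*(s - 4) = 0, at s = 0, 4.
On [0, 4] the curve lies below the axis; ∫[0,4] (s**2 - 4*s) ds = -32/3, giving area 32/3.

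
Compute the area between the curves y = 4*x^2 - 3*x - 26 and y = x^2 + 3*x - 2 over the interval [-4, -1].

The difference (4*x^2 - 3*x - 26) - (x^2 + 3*x - 2) = 3*x^2 - 6*x - 24 changes sign at x = -2 inside [-4, -1], so split the integral there.
∫[-4,-2] (3*x^2 - 6*x - 24) dx = 44.
∫[-2,-1] (3*x^2 - 6*x - 24) dx = -8; the area of that piece is 8.
Total area = 44 + 8 = 52.

52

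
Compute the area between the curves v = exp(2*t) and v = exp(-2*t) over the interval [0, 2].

On [0, 2], (exp(2*t)) - (exp(-2*t)) = exp(2*t) - exp(-2*t) is ≥ 0 throughout, so the area is a single integral of |exp(2*t) - exp(-2*t)|.
∫[0,2] (exp(2*t) - exp(-2*t)) dt = -1 + exp(-4)/2 + exp(4)/2.

-1 + exp(-4)/2 + exp(4)/2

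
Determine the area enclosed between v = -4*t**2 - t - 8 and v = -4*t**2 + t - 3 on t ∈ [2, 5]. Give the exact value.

On [2, 5], (-4*t**2 - t - 8) - (-4*t**2 + t - 3) = -2*t - 5 is ≤ 0 throughout, so the area is a single integral of |-2*t - 5|.
∫[2,5] (-2*t - 5) dt = -36; the area of that piece is 36.

36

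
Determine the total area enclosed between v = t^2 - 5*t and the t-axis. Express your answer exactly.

The curve meets the t-axis where t^2 - 5*t = 0, i.e. t*(t - 5) = 0, at t = 0, 5.
On [0, 5] the curve lies below the axis; ∫[0,5] (t^2 - 5*t) dt = -125/6, giving area 125/6.

125/6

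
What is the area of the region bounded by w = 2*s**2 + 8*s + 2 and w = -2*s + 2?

Set the curves equal: 2*s**2 + 8*s + 2 = -2*s + 2, so 2*s**2 + 10*s = 0, which factors as 2*s*(s + 5) = 0. The curves meet at s = -5, 0.
On [-5, 0], w = -2*s + 2 is on top; that piece has area ∫[-5,0] (-(2*s**2 + 10*s)) ds = 125/3.

125/3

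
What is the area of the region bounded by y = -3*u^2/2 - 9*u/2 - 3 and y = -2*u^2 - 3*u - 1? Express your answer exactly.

125/12

Set the curves equal: -3*u^2/2 - 9*u/2 - 3 = -2*u^2 - 3*u - 1, so u^2/2 - 3*u/2 - 2 = 0, which factors as (u - 4)*(u + 1)/2 = 0. The curves meet at u = -1, 4.
On [-1, 4], y = -2*u^2 - 3*u - 1 is on top; that piece has area ∫[-1,4] (-(u^2/2 - 3*u/2 - 2)) du = 125/12.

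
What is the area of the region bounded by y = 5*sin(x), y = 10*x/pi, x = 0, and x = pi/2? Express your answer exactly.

On [0, pi/2], (5*sin(x)) - (10*x/pi) = -10*x/pi + 5*sin(x) is ≥ 0 throughout, so the area is a single integral of |-10*x/pi + 5*sin(x)|.
∫[0,pi/2] (-10*x/pi + 5*sin(x)) dx = 5 - 5*pi/4.

5 - 5*pi/4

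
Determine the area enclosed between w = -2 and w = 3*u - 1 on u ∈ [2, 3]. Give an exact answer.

17/2

On [2, 3], (-2) - (3*u - 1) = -3*u - 1 is ≤ 0 throughout, so the area is a single integral of |-3*u - 1|.
∫[2,3] (-3*u - 1) du = -17/2; the area of that piece is 17/2.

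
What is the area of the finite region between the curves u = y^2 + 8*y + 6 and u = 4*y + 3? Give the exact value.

Both boundary curves give u as a function of y, so integrate with respect to y. Setting them equal: y^2 + 4*y + 3 = 0, i.e. (y + 1)*(y + 3) = 0, so they meet at y = -3, -1.
For y in [-3, -1], u = y^2 + 8*y + 6 is on the left; area = ∫[-3,-1] (-(y^2 + 4*y + 3)) dy = 4/3.

4/3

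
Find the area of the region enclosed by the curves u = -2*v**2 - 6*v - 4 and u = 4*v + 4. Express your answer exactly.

9

Both boundary curves give u as a function of v, so integrate with respect to v. Setting them equal: -2*v**2 - 10*v - 8 = 0, i.e. -2*(v + 1)*(v + 4) = 0, so they meet at v = -4, -1.
For v in [-4, -1], u = -2*v**2 - 6*v - 4 is on the right; area = ∫[-4,-1] (-2*v**2 - 10*v - 8) dv = 9.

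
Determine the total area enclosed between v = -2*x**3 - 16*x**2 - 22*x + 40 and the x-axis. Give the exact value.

443/3

The curve meets the x-axis where -2*x**3 - 16*x**2 - 22*x + 40 = 0, i.e. -2*(x - 1)*(x + 4)*(x + 5) = 0, at x = -5, -4, 1.
On [-5, -4] the curve lies below the axis; ∫[-5,-4] (-2*x**3 - 16*x**2 - 22*x + 40) dx = -11/6, giving area 11/6.
On [-4, 1] the curve lies above the axis; ∫[-4,1] (-2*x**3 - 16*x**2 - 22*x + 40) dx = 875/6, giving area 875/6.
Total area = 11/6 + 875/6 = 443/3.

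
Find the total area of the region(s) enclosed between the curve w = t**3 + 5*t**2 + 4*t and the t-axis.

71/6

The curve meets the t-axis where t**3 + 5*t**2 + 4*t = 0, i.e. t*(t + 1)*(t + 4) = 0, at t = -4, -1, 0.
On [-4, -1] the curve lies above the axis; ∫[-4,-1] (t**3 + 5*t**2 + 4*t) dt = 45/4, giving area 45/4.
On [-1, 0] the curve lies below the axis; ∫[-1,0] (t**3 + 5*t**2 + 4*t) dt = -7/12, giving area 7/12.
Total area = 45/4 + 7/12 = 71/6.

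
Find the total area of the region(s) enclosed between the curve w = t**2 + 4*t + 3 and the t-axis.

The curve meets the t-axis where t**2 + 4*t + 3 = 0, i.e. (t + 1)*(t + 3) = 0, at t = -3, -1.
On [-3, -1] the curve lies below the axis; ∫[-3,-1] (t**2 + 4*t + 3) dt = -4/3, giving area 4/3.

4/3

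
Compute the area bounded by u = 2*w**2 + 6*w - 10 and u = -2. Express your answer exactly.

Both boundary curves give u as a function of w, so integrate with respect to w. Setting them equal: 2*w**2 + 6*w - 8 = 0, i.e. 2*(w - 1)*(w + 4) = 0, so they meet at w = -4, 1.
For w in [-4, 1], u = 2*w**2 + 6*w - 10 is on the left; area = ∫[-4,1] (-(2*w**2 + 6*w - 8)) dw = 125/3.

125/3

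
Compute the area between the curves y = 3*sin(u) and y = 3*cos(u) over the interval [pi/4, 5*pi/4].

6*sqrt(2)

On [pi/4, 5*pi/4], (3*sin(u)) - (3*cos(u)) = 3*sin(u) - 3*cos(u) is ≥ 0 throughout, so the area is a single integral of |3*sin(u) - 3*cos(u)|.
∫[pi/4,5*pi/4] (3*sin(u) - 3*cos(u)) du = 6*sqrt(2).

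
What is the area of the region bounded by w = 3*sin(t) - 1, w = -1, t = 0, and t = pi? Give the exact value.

On [0, pi], (3*sin(t) - 1) - (-1) = 3*sin(t) is ≥ 0 throughout, so the area is a single integral of |3*sin(t)|.
∫[0,pi] (3*sin(t)) dt = 6.

6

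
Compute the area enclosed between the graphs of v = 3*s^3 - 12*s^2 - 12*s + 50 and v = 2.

148

Set the curves equal: 3*s^3 - 12*s^2 - 12*s + 50 = 2, so 3*s^3 - 12*s^2 - 12*s + 48 = 0, which factors as 3*(s - 4)*(s - 2)*(s + 2) = 0. The curves meet at s = -2, 2, 4.
On [-2, 2], v = 3*s^3 - 12*s^2 - 12*s + 50 is on top; that piece has area ∫[-2,2] (3*s^3 - 12*s^2 - 12*s + 48) ds = 128.
On [2, 4], v = 2 is on top; that piece has area ∫[2,4] (-(3*s^3 - 12*s^2 - 12*s + 48)) ds = 20.
Total enclosed area = 128 + 20 = 148.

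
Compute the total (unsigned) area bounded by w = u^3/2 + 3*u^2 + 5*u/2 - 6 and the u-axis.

131/8

The curve meets the u-axis where u^3/2 + 3*u^2 + 5*u/2 - 6 = 0, i.e. (u - 1)*(u + 3)*(u + 4)/2 = 0, at u = -4, -3, 1.
On [-4, -3] the curve lies above the axis; ∫[-4,-3] (u^3/2 + 3*u^2 + 5*u/2 - 6) du = 3/8, giving area 3/8.
On [-3, 1] the curve lies below the axis; ∫[-3,1] (u^3/2 + 3*u^2 + 5*u/2 - 6) du = -16, giving area 16.
Total area = 3/8 + 16 = 131/8.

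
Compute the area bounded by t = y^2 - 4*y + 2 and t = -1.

Both boundary curves give t as a function of y, so integrate with respect to y. Setting them equal: y^2 - 4*y + 3 = 0, i.e. (y - 3)*(y - 1) = 0, so they meet at y = 1, 3.
For y in [1, 3], t = y^2 - 4*y + 2 is on the left; area = ∫[1,3] (-(y^2 - 4*y + 3)) dy = 4/3.

4/3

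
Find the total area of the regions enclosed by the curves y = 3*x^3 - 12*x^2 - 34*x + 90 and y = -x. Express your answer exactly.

863/2

Set the curves equal: 3*x^3 - 12*x^2 - 34*x + 90 = -x, so 3*x^3 - 12*x^2 - 33*x + 90 = 0, which factors as 3*(x - 5)*(x - 2)*(x + 3) = 0. The curves meet at x = -3, 2, 5.
On [-3, 2], y = 3*x^3 - 12*x^2 - 34*x + 90 is on top; that piece has area ∫[-3,2] (3*x^3 - 12*x^2 - 33*x + 90) dx = 1375/4.
On [2, 5], y = -x is on top; that piece has area ∫[2,5] (-(3*x^3 - 12*x^2 - 33*x + 90)) dx = 351/4.
Total enclosed area = 1375/4 + 351/4 = 863/2.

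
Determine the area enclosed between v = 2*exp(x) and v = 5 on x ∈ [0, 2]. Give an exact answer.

The difference (2*exp(x)) - (5) = 2*exp(x) - 5 changes sign at x = log(5/2) inside [0, 2], so split the integral there.
∫[0,log(5/2)] (2*exp(x) - 5) dx = log(32/3125) + 3; the area of that piece is -3 + log(3125/32).
∫[log(5/2),2] (2*exp(x) - 5) dx = -15 - 5*log(2) + 5*log(5) + 2*exp(2).
Total area = (-3 + log(3125/32)) + (-15 - 5*log(2) + 5*log(5) + 2*exp(2)) = -18 - 10*log(2) + 2*exp(2) + 10*log(5).

-18 - 10*log(2) + 2*exp(2) + 10*log(5)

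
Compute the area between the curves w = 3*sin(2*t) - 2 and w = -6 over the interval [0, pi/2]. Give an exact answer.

On [0, pi/2], (3*sin(2*t) - 2) - (-6) = 3*sin(2*t) + 4 is ≥ 0 throughout, so the area is a single integral of |3*sin(2*t) + 4|.
∫[0,pi/2] (3*sin(2*t) + 4) dt = 3 + 2*pi.

3 + 2*pi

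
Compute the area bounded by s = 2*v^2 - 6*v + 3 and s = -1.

1/3

Both boundary curves give s as a function of v, so integrate with respect to v. Setting them equal: 2*v^2 - 6*v + 4 = 0, i.e. 2*(v - 2)*(v - 1) = 0, so they meet at v = 1, 2.
For v in [1, 2], s = 2*v^2 - 6*v + 3 is on the left; area = ∫[1,2] (-(2*v^2 - 6*v + 4)) dv = 1/3.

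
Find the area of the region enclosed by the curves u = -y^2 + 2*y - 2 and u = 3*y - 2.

Both boundary curves give u as a function of y, so integrate with respect to y. Setting them equal: -y^2 - y = 0, i.e. -y*(y + 1) = 0, so they meet at y = -1, 0.
For y in [-1, 0], u = -y^2 + 2*y - 2 is on the right; area = ∫[-1,0] (-y^2 - y) dy = 1/6.

1/6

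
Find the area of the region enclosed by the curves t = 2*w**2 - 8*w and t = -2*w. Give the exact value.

Both boundary curves give t as a function of w, so integrate with respect to w. Setting them equal: 2*w**2 - 6*w = 0, i.e. 2*w*(w - 3) = 0, so they meet at w = 0, 3.
For w in [0, 3], t = 2*w**2 - 8*w is on the left; area = ∫[0,3] (-(2*w**2 - 6*w)) dw = 9.

9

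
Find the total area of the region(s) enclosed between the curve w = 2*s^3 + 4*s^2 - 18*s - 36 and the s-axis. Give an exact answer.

443/3

The curve meets the s-axis where 2*s^3 + 4*s^2 - 18*s - 36 = 0, i.e. 2*(s - 3)*(s + 2)*(s + 3) = 0, at s = -3, -2, 3.
On [-3, -2] the curve lies above the axis; ∫[-3,-2] (2*s^3 + 4*s^2 - 18*s - 36) ds = 11/6, giving area 11/6.
On [-2, 3] the curve lies below the axis; ∫[-2,3] (2*s^3 + 4*s^2 - 18*s - 36) ds = -875/6, giving area 875/6.
Total area = 11/6 + 875/6 = 443/3.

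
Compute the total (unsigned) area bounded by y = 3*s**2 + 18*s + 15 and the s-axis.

The curve meets the s-axis where 3*s**2 + 18*s + 15 = 0, i.e. 3*(s + 1)*(s + 5) = 0, at s = -5, -1.
On [-5, -1] the curve lies below the axis; ∫[-5,-1] (3*s**2 + 18*s + 15) ds = -32, giving area 32.

32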